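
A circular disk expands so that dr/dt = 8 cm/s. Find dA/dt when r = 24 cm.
384π cm²/s

A = πr²
dA/dt = 2πr · dr/dt = 2π(24)(8) = 384π cm²/s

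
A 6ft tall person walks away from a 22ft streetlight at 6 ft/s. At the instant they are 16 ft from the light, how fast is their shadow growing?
9/4 ft/s

By similar triangles: 22/(x+s) = 6/s
Solving: s = 6x/16
ds/dt = 6/16 · dx/dt = 3/8 · 6 = 9/4 ft/s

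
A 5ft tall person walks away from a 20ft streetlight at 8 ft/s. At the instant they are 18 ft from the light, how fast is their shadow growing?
8/3 ft/s

By similar triangles: 20/(x+s) = 5/s
Solving: s = 5x/15
ds/dt = 5/15 · dx/dt = 1/3 · 8 = 8/3 ft/s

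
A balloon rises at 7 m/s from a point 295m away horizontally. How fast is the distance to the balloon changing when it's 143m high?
1001√107474/107474 ≈ 3.053 m/s

z² = 295² + y²
z = √(295² + 143²) = √107474
dz/dt = y/z · dy/dt = 143/√107474 · 7 = 1001√107474/107474 ≈ 3.053 m/s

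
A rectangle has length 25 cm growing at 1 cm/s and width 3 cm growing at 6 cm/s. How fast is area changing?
153 cm²/s

A = lw
dA/dt = w·dl/dt + l·dw/dt = 3·1 + 25·6 = 153 cm²/s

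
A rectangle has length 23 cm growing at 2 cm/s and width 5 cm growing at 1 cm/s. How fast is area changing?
33 cm²/s

A = lw
dA/dt = w·dl/dt + l·dw/dt = 5·2 + 23·1 = 33 cm²/s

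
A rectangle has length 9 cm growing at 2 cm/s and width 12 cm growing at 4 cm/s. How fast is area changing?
60 cm²/s

A = lw
dA/dt = w·dl/dt + l·dw/dt = 12·2 + 9·4 = 60 cm²/s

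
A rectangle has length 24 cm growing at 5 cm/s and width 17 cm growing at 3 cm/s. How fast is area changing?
157 cm²/s

A = lw
dA/dt = w·dl/dt + l·dw/dt = 17·5 + 24·3 = 157 cm²/s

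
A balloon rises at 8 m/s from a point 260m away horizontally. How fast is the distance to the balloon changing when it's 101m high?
808√77801/77801 ≈ 2.897 m/s

z² = 260² + y²
z = √(260² + 101²) = √77801
dz/dt = y/z · dy/dt = 101/√77801 · 8 = 808√77801/77801 ≈ 2.897 m/s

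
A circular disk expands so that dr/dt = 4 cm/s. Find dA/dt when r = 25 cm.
200π cm²/s

A = πr²
dA/dt = 2πr · dr/dt = 2π(25)(4) = 200π cm²/s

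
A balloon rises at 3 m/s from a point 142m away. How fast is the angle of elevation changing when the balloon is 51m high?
0.018713 rad/s

tan(θ) = y/142
sec²(θ) · dθ/dt = (1/142) · dy/dt
dθ/dt = cos²(θ)/142 · 3 = 142/(142² + 51²) · 3
dθ/dt = 0.018713 rad/s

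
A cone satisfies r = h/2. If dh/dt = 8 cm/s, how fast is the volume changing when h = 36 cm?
2592π cm³/s

V = (1/3)π(h/2)²h = πh³/12
dV/dt = πh²/4 · 8
At h = 36: dV/dt = 2592π cm³/s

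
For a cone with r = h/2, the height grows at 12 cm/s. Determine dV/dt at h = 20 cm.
1200π cm³/s

V = (1/3)π(h/2)²h = πh³/12
dV/dt = πh²/4 · 12
At h = 20: dV/dt = 1200π cm³/s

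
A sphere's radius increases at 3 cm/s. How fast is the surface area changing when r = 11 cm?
264π cm²/s

S = 4πr²
dS/dt = dS/dr · dr/dt = 8πr · 3
At r = 11: dS/dt = 264π cm²/s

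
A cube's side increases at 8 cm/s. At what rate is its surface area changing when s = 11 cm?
1056 cm²/s

A = 6s²
dA/dt = 12s · ds/dt = 12·11·8 = 1056 cm²/s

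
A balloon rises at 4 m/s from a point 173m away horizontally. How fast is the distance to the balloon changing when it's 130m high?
520√46829/46829 ≈ 2.403 m/s

z² = 173² + y²
z = √(173² + 130²) = √46829
dz/dt = y/z · dy/dt = 130/√46829 · 4 = 520√46829/46829 ≈ 2.403 m/s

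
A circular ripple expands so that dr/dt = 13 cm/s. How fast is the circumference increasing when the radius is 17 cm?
26π cm/s

C = 2πr
dC/dt = 2π · dr/dt = 2π · 13 = 26π cm/s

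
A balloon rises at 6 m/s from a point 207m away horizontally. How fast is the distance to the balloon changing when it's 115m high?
15√106/53 ≈ 2.914 m/s

z² = 207² + y²
z = √(207² + 115²) = 23√106
dz/dt = y/z · dy/dt = 115/(23√106) · 6 = 15√106/53 ≈ 2.914 m/s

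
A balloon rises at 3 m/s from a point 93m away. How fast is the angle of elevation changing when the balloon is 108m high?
0.013735 rad/s

tan(θ) = y/93
sec²(θ) · dθ/dt = (1/93) · dy/dt
dθ/dt = cos²(θ)/93 · 3 = 93/(93² + 108²) · 3
dθ/dt = 0.013735 rad/s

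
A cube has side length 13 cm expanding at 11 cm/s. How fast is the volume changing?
5577 cm³/s

V = s³
dV/dt = 3s² · ds/dt = 3·13²·11 = 5577 cm³/s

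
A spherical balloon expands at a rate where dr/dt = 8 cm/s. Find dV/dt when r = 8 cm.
2048π cm³/s

V = (4/3)πr³
dV/dt = dV/dr · dr/dt = 4πr² · 8
At r = 8: dV/dt = 2048π cm³/s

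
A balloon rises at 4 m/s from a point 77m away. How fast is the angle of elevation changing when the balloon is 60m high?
0.032322 rad/s

tan(θ) = y/77
sec²(θ) · dθ/dt = (1/77) · dy/dt
dθ/dt = cos²(θ)/77 · 4 = 77/(77² + 60²) · 4
dθ/dt = 0.032322 rad/s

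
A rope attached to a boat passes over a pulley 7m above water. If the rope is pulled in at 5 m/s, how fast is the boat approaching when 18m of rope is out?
18√11/11 ≈ 5.427 m/s

rope² = x² + 7²
x = √(18² - 7²) = 5√11
dx/dt = (rope/x) · d(rope)/dt = (18/(5√11)) · (-5) = -18√11/11 m/s
The boat approaches at 18√11/11 ≈ 5.427 m/s.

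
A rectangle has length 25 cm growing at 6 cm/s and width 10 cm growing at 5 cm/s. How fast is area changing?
185 cm²/s

A = lw
dA/dt = w·dl/dt + l·dw/dt = 10·6 + 25·5 = 185 cm²/s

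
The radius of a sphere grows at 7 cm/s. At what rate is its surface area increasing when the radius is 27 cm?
1512π cm²/s

S = 4πr²
dS/dt = dS/dr · dr/dt = 8πr · 7
At r = 27: dS/dt = 1512π cm²/s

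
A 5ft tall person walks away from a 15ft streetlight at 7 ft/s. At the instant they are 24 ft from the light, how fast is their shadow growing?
7/2 ft/s

By similar triangles: 15/(x+s) = 5/s
Solving: s = 5x/10
ds/dt = 5/10 · dx/dt = 1/2 · 7 = 7/2 ft/s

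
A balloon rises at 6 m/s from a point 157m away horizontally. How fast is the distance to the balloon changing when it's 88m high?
528√32393/32393 ≈ 2.934 m/s

z² = 157² + y²
z = √(157² + 88²) = √32393
dz/dt = y/z · dy/dt = 88/√32393 · 6 = 528√32393/32393 ≈ 2.934 m/s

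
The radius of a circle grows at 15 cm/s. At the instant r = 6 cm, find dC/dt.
30π cm/s

C = 2πr
dC/dt = 2π · dr/dt = 2π · 15 = 30π cm/s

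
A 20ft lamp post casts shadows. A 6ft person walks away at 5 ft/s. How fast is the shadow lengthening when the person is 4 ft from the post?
15/7 ft/s

By similar triangles: 20/(x+s) = 6/s
Solving: s = 6x/14
ds/dt = 6/14 · dx/dt = 3/7 · 5 = 15/7 ft/s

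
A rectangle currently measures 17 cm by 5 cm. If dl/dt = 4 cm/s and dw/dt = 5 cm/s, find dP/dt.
18 cm/s

P = 2(l + w)
dP/dt = 2(dl/dt + dw/dt) = 2(4 + 5) = 18 cm/s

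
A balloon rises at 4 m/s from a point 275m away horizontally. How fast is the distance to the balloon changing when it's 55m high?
2√26/13 ≈ 0.7845 m/s

z² = 275² + y²
z = √(275² + 55²) = 55√26
dz/dt = y/z · dy/dt = 55/(55√26) · 4 = 2√26/13 ≈ 0.7845 m/s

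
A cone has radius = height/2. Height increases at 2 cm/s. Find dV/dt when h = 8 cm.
32π cm³/s

V = (1/3)π(h/2)²h = πh³/12
dV/dt = πh²/4 · 2
At h = 8: dV/dt = 32π cm³/s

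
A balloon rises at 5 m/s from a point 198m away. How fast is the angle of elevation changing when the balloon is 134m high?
0.01732 rad/s

tan(θ) = y/198
sec²(θ) · dθ/dt = (1/198) · dy/dt
dθ/dt = cos²(θ)/198 · 5 = 198/(198² + 134²) · 5
dθ/dt = 0.01732 rad/s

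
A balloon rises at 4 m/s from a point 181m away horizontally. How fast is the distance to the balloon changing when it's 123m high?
246√47890/23945 ≈ 2.248 m/s

z² = 181² + y²
z = √(181² + 123²) = √47890
dz/dt = y/z · dy/dt = 123/√47890 · 4 = 246√47890/23945 ≈ 2.248 m/s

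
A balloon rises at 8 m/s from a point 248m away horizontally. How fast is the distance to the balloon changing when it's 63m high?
504√65473/65473 ≈ 1.97 m/s

z² = 248² + y²
z = √(248² + 63²) = √65473
dz/dt = y/z · dy/dt = 63/√65473 · 8 = 504√65473/65473 ≈ 1.97 m/s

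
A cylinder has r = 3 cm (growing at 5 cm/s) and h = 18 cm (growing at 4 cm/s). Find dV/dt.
576π cm³/s

V = πr²h
dV/dt = 2πrh·dr/dt + πr²·dh/dt
= 2π(3)(18)(5) + π(3)²(4)
= 576π cm³/s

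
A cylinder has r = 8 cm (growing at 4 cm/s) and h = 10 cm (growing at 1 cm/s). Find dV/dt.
704π cm³/s

V = πr²h
dV/dt = 2πrh·dr/dt + πr²·dh/dt
= 2π(8)(10)(4) + π(8)²(1)
= 704π cm³/s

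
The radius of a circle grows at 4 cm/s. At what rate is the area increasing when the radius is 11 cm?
88π cm²/s

A = πr²
dA/dt = 2πr · dr/dt = 2π(11)(4) = 88π cm²/s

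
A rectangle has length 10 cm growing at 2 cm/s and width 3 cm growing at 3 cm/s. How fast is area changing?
36 cm²/s

A = lw
dA/dt = w·dl/dt + l·dw/dt = 3·2 + 10·3 = 36 cm²/s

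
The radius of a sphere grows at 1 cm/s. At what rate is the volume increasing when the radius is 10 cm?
400π cm³/s

V = (4/3)πr³
dV/dt = dV/dr · dr/dt = 4πr² · 1
At r = 10: dV/dt = 400π cm³/s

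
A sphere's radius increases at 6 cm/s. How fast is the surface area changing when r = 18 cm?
864π cm²/s

S = 4πr²
dS/dt = dS/dr · dr/dt = 8πr · 6
At r = 18: dS/dt = 864π cm²/s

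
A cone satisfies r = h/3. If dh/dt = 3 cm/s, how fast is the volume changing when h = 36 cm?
432π cm³/s

V = (1/3)π(h/3)²h = πh³/27
dV/dt = πh²/9 · 3
At h = 36: dV/dt = 432π cm³/s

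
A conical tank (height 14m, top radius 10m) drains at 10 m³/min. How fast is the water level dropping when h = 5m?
98/(125π) ≈ 0.2496 m/min

r/h = 10/14, so r = (5/7)h
V = (1/3)πr²h = (1/3)π((5/7)h)²h = (25/147)πh³
dV/dh = (25/49)πh²
dh/dt = (dV/dt)/(dV/dh) = -10/((25/49)π·5²) = -98/(125π) m/min
The level is dropping at 98/(125π) ≈ 0.2496 m/min.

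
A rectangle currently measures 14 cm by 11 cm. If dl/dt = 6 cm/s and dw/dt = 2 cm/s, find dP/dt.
16 cm/s

P = 2(l + w)
dP/dt = 2(dl/dt + dw/dt) = 2(6 + 2) = 16 cm/s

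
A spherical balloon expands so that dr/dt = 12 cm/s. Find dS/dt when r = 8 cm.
768π cm²/s

S = 4πr²
dS/dt = dS/dr · dr/dt = 8πr · 12
At r = 8: dS/dt = 768π cm²/s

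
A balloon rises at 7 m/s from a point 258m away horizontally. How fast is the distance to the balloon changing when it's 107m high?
749√78013/78013 ≈ 2.682 m/s

z² = 258² + y²
z = √(258² + 107²) = √78013
dz/dt = y/z · dy/dt = 107/√78013 · 7 = 749√78013/78013 ≈ 2.682 m/s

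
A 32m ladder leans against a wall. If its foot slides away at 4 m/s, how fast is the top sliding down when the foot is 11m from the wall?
44√903/903 ≈ 1.464 m/s

x² + y² = 32²
2x·dx/dt + 2y·dy/dt = 0
dy/dt = -x/y · dx/dt = -11/√903 · 4 = -44√903/903 m/s
The top is descending at 44√903/903 ≈ 1.464 m/s.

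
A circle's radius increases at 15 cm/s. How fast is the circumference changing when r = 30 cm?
30π cm/s

C = 2πr
dC/dt = 2π · dr/dt = 2π · 15 = 30π cm/s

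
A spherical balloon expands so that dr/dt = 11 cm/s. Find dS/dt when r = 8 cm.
704π cm²/s

S = 4πr²
dS/dt = dS/dr · dr/dt = 8πr · 11
At r = 8: dS/dt = 704π cm²/s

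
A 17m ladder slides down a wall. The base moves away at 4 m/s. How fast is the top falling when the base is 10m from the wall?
40√21/63 ≈ 2.91 m/s

x² + y² = 17²
2x·dx/dt + 2y·dy/dt = 0
dy/dt = -x/y · dx/dt = -10/(3√21) · 4 = -40√21/63 m/s
The top is descending at 40√21/63 ≈ 2.91 m/s.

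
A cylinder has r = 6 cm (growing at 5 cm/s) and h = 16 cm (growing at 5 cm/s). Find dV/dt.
1140π cm³/s

V = πr²h
dV/dt = 2πrh·dr/dt + πr²·dh/dt
= 2π(6)(16)(5) + π(6)²(5)
= 1140π cm³/s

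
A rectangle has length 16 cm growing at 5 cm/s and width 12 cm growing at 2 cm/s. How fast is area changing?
92 cm²/s

A = lw
dA/dt = w·dl/dt + l·dw/dt = 12·5 + 16·2 = 92 cm²/s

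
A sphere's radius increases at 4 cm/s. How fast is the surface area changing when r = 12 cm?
384π cm²/s

S = 4πr²
dS/dt = dS/dr · dr/dt = 8πr · 4
At r = 12: dS/dt = 384π cm²/s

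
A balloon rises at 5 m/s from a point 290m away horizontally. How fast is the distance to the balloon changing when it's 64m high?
160√22049/22049 ≈ 1.078 m/s

z² = 290² + y²
z = √(290² + 64²) = 2√22049
dz/dt = y/z · dy/dt = 64/(2√22049) · 5 = 160√22049/22049 ≈ 1.078 m/s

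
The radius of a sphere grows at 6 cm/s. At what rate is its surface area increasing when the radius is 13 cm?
624π cm²/s

S = 4πr²
dS/dt = dS/dr · dr/dt = 8πr · 6
At r = 13: dS/dt = 624π cm²/s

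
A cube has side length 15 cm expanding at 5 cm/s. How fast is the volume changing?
3375 cm³/s

V = s³
dV/dt = 3s² · ds/dt = 3·15²·5 = 3375 cm³/s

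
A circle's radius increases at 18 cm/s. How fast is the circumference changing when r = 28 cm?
36π cm/s

C = 2πr
dC/dt = 2π · dr/dt = 2π · 18 = 36π cm/s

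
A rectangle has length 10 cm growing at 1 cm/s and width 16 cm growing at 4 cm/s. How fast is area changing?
56 cm²/s

A = lw
dA/dt = w·dl/dt + l·dw/dt = 16·1 + 10·4 = 56 cm²/s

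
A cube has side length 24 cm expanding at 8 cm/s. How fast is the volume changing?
13824 cm³/s

V = s³
dV/dt = 3s² · ds/dt = 3·24²·8 = 13824 cm³/s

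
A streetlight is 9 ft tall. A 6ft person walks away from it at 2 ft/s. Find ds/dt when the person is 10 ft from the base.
4 ft/s

By similar triangles: 9/(x+s) = 6/s
Solving: s = 6x/3
ds/dt = 6/3 · dx/dt = 2 · 2 = 4 ft/s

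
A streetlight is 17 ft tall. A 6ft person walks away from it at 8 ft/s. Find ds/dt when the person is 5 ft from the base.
48/11 ft/s

By similar triangles: 17/(x+s) = 6/s
Solving: s = 6x/11
ds/dt = 6/11 · dx/dt = 6/11 · 8 = 48/11 ft/s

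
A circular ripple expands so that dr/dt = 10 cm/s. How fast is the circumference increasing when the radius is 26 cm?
20π cm/s

C = 2πr
dC/dt = 2π · dr/dt = 2π · 10 = 20π cm/s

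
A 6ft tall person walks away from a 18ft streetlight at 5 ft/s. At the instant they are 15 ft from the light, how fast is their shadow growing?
5/2 ft/s

By similar triangles: 18/(x+s) = 6/s
Solving: s = 6x/12
ds/dt = 6/12 · dx/dt = 1/2 · 5 = 5/2 ft/s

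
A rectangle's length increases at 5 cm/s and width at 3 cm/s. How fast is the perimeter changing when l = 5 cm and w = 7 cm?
16 cm/s

P = 2(l + w)
dP/dt = 2(dl/dt + dw/dt) = 2(5 + 3) = 16 cm/s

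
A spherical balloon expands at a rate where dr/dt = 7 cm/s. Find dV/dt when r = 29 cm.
23548π cm³/s

V = (4/3)πr³
dV/dt = dV/dr · dr/dt = 4πr² · 7
At r = 29: dV/dt = 23548π cm³/s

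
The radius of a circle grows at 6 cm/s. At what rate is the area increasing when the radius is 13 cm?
156π cm²/s

A = πr²
dA/dt = 2πr · dr/dt = 2π(13)(6) = 156π cm²/s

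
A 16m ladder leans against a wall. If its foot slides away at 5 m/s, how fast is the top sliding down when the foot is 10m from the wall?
25√39/39 ≈ 4.003 m/s

x² + y² = 16²
2x·dx/dt + 2y·dy/dt = 0
dy/dt = -x/y · dx/dt = -10/(2√39) · 5 = -25√39/39 m/s
The top is descending at 25√39/39 ≈ 4.003 m/s.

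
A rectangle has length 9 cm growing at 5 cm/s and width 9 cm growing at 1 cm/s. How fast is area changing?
54 cm²/s

A = lw
dA/dt = w·dl/dt + l·dw/dt = 9·5 + 9·1 = 54 cm²/s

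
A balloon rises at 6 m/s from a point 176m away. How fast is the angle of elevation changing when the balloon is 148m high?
0.01997 rad/s

tan(θ) = y/176
sec²(θ) · dθ/dt = (1/176) · dy/dt
dθ/dt = cos²(θ)/176 · 6 = 176/(176² + 148²) · 6
dθ/dt = 0.01997 rad/s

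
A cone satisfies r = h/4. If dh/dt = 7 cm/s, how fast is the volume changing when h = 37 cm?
9583π/16 cm³/s

V = (1/3)π(h/4)²h = πh³/48
dV/dt = πh²/16 · 7
At h = 37: dV/dt = 9583π/16 cm³/s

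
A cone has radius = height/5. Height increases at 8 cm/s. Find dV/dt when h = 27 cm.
5832π/25 cm³/s

V = (1/3)π(h/5)²h = πh³/75
dV/dt = πh²/25 · 8
At h = 27: dV/dt = 5832π/25 cm³/s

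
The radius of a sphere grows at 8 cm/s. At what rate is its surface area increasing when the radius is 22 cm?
1408π cm²/s

S = 4πr²
dS/dt = dS/dr · dr/dt = 8πr · 8
At r = 22: dS/dt = 1408π cm²/s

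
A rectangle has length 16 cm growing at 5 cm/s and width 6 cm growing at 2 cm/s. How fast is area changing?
62 cm²/s

A = lw
dA/dt = w·dl/dt + l·dw/dt = 6·5 + 16·2 = 62 cm²/s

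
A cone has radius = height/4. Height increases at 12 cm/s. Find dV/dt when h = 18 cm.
243π cm³/s

V = (1/3)π(h/4)²h = πh³/48
dV/dt = πh²/16 · 12
At h = 18: dV/dt = 243π cm³/s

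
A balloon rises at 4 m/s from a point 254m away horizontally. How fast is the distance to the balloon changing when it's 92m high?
184√18245/18245 ≈ 1.362 m/s

z² = 254² + y²
z = √(254² + 92²) = 2√18245
dz/dt = y/z · dy/dt = 92/(2√18245) · 4 = 184√18245/18245 ≈ 1.362 m/s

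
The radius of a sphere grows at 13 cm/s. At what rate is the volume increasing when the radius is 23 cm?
27508π cm³/s

V = (4/3)πr³
dV/dt = dV/dr · dr/dt = 4πr² · 13
At r = 23: dV/dt = 27508π cm³/s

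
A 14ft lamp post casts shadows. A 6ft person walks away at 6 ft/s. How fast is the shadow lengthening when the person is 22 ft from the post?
9/2 ft/s

By similar triangles: 14/(x+s) = 6/s
Solving: s = 6x/8
ds/dt = 6/8 · dx/dt = 3/4 · 6 = 9/2 ft/s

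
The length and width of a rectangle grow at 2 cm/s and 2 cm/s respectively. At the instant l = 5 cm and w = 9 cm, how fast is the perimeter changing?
8 cm/s

P = 2(l + w)
dP/dt = 2(dl/dt + dw/dt) = 2(2 + 2) = 8 cm/s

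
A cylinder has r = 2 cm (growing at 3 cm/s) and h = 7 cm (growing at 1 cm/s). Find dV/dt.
88π cm³/s

V = πr²h
dV/dt = 2πrh·dr/dt + πr²·dh/dt
= 2π(2)(7)(3) + π(2)²(1)
= 88π cm³/s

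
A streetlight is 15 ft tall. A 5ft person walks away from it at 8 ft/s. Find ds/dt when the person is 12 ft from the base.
4 ft/s

By similar triangles: 15/(x+s) = 5/s
Solving: s = 5x/10
ds/dt = 5/10 · dx/dt = 1/2 · 8 = 4 ft/s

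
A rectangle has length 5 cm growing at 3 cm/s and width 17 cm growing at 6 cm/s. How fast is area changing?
81 cm²/s

A = lw
dA/dt = w·dl/dt + l·dw/dt = 17·3 + 5·6 = 81 cm²/s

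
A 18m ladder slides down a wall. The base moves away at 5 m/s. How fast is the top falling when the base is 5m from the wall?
25√299/299 ≈ 1.446 m/s

x² + y² = 18²
2x·dx/dt + 2y·dy/dt = 0
dy/dt = -x/y · dx/dt = -5/√299 · 5 = -25√299/299 m/s
The top is descending at 25√299/299 ≈ 1.446 m/s.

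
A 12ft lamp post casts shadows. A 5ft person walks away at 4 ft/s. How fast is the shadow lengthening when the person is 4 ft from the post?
20/7 ft/s

By similar triangles: 12/(x+s) = 5/s
Solving: s = 5x/7
ds/dt = 5/7 · dx/dt = 5/7 · 4 = 20/7 ft/s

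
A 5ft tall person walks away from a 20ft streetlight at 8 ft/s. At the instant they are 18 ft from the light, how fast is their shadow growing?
8/3 ft/s

By similar triangles: 20/(x+s) = 5/s
Solving: s = 5x/15
ds/dt = 5/15 · dx/dt = 1/3 · 8 = 8/3 ft/s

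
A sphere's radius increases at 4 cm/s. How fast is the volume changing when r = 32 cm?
16384π cm³/s

V = (4/3)πr³
dV/dt = dV/dr · dr/dt = 4πr² · 4
At r = 32: dV/dt = 16384π cm³/s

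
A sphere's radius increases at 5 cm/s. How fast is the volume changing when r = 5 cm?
500π cm³/s

V = (4/3)πr³
dV/dt = dV/dr · dr/dt = 4πr² · 5
At r = 5: dV/dt = 500π cm³/s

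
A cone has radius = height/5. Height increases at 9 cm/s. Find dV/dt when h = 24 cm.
5184π/25 cm³/s

V = (1/3)π(h/5)²h = πh³/75
dV/dt = πh²/25 · 9
At h = 24: dV/dt = 5184π/25 cm³/s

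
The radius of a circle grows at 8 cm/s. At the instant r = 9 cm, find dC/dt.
16π cm/s

C = 2πr
dC/dt = 2π · dr/dt = 2π · 8 = 16π cm/s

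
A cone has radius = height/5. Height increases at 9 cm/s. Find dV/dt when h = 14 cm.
1764π/25 cm³/s

V = (1/3)π(h/5)²h = πh³/75
dV/dt = πh²/25 · 9
At h = 14: dV/dt = 1764π/25 cm³/s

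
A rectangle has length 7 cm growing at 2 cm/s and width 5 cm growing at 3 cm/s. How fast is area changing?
31 cm²/s

A = lw
dA/dt = w·dl/dt + l·dw/dt = 5·2 + 7·3 = 31 cm²/s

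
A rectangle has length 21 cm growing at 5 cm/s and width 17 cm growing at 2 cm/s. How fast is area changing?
127 cm²/s

A = lw
dA/dt = w·dl/dt + l·dw/dt = 17·5 + 21·2 = 127 cm²/s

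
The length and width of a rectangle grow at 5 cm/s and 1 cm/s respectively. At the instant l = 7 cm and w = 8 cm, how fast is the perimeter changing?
12 cm/s

P = 2(l + w)
dP/dt = 2(dl/dt + dw/dt) = 2(5 + 1) = 12 cm/s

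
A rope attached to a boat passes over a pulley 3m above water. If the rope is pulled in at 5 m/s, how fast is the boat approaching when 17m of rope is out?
17√70/28 ≈ 5.08 m/s

rope² = x² + 3²
x = √(17² - 3²) = 2√70
dx/dt = (rope/x) · d(rope)/dt = (17/(2√70)) · (-5) = -17√70/28 m/s
The boat approaches at 17√70/28 ≈ 5.08 m/s.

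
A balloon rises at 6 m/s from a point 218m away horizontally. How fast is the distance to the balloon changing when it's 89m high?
534√55445/55445 ≈ 2.268 m/s

z² = 218² + y²
z = √(218² + 89²) = √55445
dz/dt = y/z · dy/dt = 89/√55445 · 6 = 534√55445/55445 ≈ 2.268 m/s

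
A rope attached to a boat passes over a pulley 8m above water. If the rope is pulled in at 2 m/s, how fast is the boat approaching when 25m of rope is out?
50√561/561 ≈ 2.111 m/s

rope² = x² + 8²
x = √(25² - 8²) = √561
dx/dt = (rope/x) · d(rope)/dt = (25/√561) · (-2) = -50√561/561 m/s
The boat approaches at 50√561/561 ≈ 2.111 m/s.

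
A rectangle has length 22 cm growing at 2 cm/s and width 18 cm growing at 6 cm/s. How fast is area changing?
168 cm²/s

A = lw
dA/dt = w·dl/dt + l·dw/dt = 18·2 + 22·6 = 168 cm²/s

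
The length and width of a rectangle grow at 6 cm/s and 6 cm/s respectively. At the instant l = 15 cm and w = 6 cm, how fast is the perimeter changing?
24 cm/s

P = 2(l + w)
dP/dt = 2(dl/dt + dw/dt) = 2(6 + 6) = 24 cm/s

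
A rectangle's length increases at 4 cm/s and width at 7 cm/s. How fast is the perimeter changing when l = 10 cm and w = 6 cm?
22 cm/s

P = 2(l + w)
dP/dt = 2(dl/dt + dw/dt) = 2(4 + 7) = 22 cm/s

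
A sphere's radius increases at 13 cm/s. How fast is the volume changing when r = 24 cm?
29952π cm³/s

V = (4/3)πr³
dV/dt = dV/dr · dr/dt = 4πr² · 13
At r = 24: dV/dt = 29952π cm³/s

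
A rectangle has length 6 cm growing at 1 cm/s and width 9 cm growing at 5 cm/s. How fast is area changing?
39 cm²/s

A = lw
dA/dt = w·dl/dt + l·dw/dt = 9·1 + 6·5 = 39 cm²/s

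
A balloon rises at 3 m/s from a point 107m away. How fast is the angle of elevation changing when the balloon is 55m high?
0.022178 rad/s

tan(θ) = y/107
sec²(θ) · dθ/dt = (1/107) · dy/dt
dθ/dt = cos²(θ)/107 · 3 = 107/(107² + 55²) · 3
dθ/dt = 0.022178 rad/s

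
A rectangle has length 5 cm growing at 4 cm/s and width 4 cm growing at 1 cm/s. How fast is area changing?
21 cm²/s

A = lw
dA/dt = w·dl/dt + l·dw/dt = 4·4 + 5·1 = 21 cm²/s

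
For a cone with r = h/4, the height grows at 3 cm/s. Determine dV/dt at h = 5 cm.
75π/16 cm³/s

V = (1/3)π(h/4)²h = πh³/48
dV/dt = πh²/16 · 3
At h = 5: dV/dt = 75π/16 cm³/s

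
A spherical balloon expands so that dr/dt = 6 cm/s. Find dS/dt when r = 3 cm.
144π cm²/s

S = 4πr²
dS/dt = dS/dr · dr/dt = 8πr · 6
At r = 3: dS/dt = 144π cm²/s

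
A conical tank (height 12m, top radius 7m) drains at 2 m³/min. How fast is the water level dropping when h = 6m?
8/(49π) ≈ 0.05197 m/min

r/h = 7/12, so r = (7/12)h
V = (1/3)πr²h = (1/3)π((7/12)h)²h = (49/432)πh³
dV/dh = (49/144)πh²
dh/dt = (dV/dt)/(dV/dh) = -2/((49/144)π·6²) = -8/(49π) m/min
The level is dropping at 8/(49π) ≈ 0.05197 m/min.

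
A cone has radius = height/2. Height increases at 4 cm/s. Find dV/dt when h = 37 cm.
1369π cm³/s

V = (1/3)π(h/2)²h = πh³/12
dV/dt = πh²/4 · 4
At h = 37: dV/dt = 1369π cm³/s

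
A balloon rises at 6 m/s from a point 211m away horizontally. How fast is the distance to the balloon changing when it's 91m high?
273√52802/26401 ≈ 2.376 m/s

z² = 211² + y²
z = √(211² + 91²) = √52802
dz/dt = y/z · dy/dt = 91/√52802 · 6 = 273√52802/26401 ≈ 2.376 m/s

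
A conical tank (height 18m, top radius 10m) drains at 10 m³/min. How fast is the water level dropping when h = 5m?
162/(125π) ≈ 0.4125 m/min

r/h = 10/18, so r = (5/9)h
V = (1/3)πr²h = (1/3)π((5/9)h)²h = (25/243)πh³
dV/dh = (25/81)πh²
dh/dt = (dV/dt)/(dV/dh) = -10/((25/81)π·5²) = -162/(125π) m/min
The level is dropping at 162/(125π) ≈ 0.4125 m/min.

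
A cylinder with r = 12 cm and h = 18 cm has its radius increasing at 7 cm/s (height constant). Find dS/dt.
588π cm²/s

S = 2πrh + 2πr² (lateral + bases)
dS/dt = (2πh + 4πr)·dr/dt = (2π·18 + 4π·12)·7
= 588π cm²/s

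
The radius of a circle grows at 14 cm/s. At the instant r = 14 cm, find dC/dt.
28π cm/s

C = 2πr
dC/dt = 2π · dr/dt = 2π · 14 = 28π cm/s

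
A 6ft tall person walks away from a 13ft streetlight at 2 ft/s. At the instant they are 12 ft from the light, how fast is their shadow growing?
12/7 ft/s

By similar triangles: 13/(x+s) = 6/s
Solving: s = 6x/7
ds/dt = 6/7 · dx/dt = 6/7 · 2 = 12/7 ft/s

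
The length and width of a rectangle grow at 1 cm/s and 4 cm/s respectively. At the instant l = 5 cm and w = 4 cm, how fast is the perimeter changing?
10 cm/s

P = 2(l + w)
dP/dt = 2(dl/dt + dw/dt) = 2(1 + 4) = 10 cm/s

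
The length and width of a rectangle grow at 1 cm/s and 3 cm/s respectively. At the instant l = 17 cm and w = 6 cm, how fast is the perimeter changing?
8 cm/s

P = 2(l + w)
dP/dt = 2(dl/dt + dw/dt) = 2(1 + 3) = 8 cm/s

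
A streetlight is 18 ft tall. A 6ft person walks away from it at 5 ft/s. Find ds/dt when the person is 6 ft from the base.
5/2 ft/s

By similar triangles: 18/(x+s) = 6/s
Solving: s = 6x/12
ds/dt = 6/12 · dx/dt = 1/2 · 5 = 5/2 ft/s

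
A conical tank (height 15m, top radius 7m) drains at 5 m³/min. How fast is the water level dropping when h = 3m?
125/(49π) ≈ 0.812 m/min

r/h = 7/15, so r = (7/15)h
V = (1/3)πr²h = (1/3)π((7/15)h)²h = (49/675)πh³
dV/dh = (49/225)πh²
dh/dt = (dV/dt)/(dV/dh) = -5/((49/225)π·3²) = -125/(49π) m/min
The level is dropping at 125/(49π) ≈ 0.812 m/min.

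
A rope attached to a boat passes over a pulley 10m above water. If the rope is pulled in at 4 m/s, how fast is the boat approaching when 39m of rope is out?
156√29/203 ≈ 4.138 m/s

rope² = x² + 10²
x = √(39² - 10²) = 7√29
dx/dt = (rope/x) · d(rope)/dt = (39/(7√29)) · (-4) = -156√29/203 m/s
The boat approaches at 156√29/203 ≈ 4.138 m/s.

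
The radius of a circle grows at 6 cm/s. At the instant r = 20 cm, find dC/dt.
12π cm/s

C = 2πr
dC/dt = 2π · dr/dt = 2π · 6 = 12π cm/s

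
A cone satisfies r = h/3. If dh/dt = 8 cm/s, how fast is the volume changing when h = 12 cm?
128π cm³/s

V = (1/3)π(h/3)²h = πh³/27
dV/dt = πh²/9 · 8
At h = 12: dV/dt = 128π cm³/s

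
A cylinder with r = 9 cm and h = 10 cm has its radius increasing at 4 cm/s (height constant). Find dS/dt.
224π cm²/s

S = 2πrh + 2πr² (lateral + bases)
dS/dt = (2πh + 4πr)·dr/dt = (2π·10 + 4π·9)·4
= 224π cm²/s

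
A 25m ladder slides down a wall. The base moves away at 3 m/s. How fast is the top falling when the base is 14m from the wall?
14√429/143 ≈ 2.028 m/s

x² + y² = 25²
2x·dx/dt + 2y·dy/dt = 0
dy/dt = -x/y · dx/dt = -14/√429 · 3 = -14√429/143 m/s
The top is descending at 14√429/143 ≈ 2.028 m/s.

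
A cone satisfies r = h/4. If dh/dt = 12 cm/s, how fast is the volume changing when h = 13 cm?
507π/4 cm³/s

V = (1/3)π(h/4)²h = πh³/48
dV/dt = πh²/16 · 12
At h = 13: dV/dt = 507π/4 cm³/s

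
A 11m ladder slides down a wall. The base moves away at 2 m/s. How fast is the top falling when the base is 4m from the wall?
8√105/105 ≈ 0.7807 m/s

x² + y² = 11²
2x·dx/dt + 2y·dy/dt = 0
dy/dt = -x/y · dx/dt = -4/√105 · 2 = -8√105/105 m/s
The top is descending at 8√105/105 ≈ 0.7807 m/s.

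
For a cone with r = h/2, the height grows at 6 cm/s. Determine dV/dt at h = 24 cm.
864π cm³/s

V = (1/3)π(h/2)²h = πh³/12
dV/dt = πh²/4 · 6
At h = 24: dV/dt = 864π cm³/s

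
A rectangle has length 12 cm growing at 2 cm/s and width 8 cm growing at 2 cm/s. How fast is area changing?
40 cm²/s

A = lw
dA/dt = w·dl/dt + l·dw/dt = 8·2 + 12·2 = 40 cm²/s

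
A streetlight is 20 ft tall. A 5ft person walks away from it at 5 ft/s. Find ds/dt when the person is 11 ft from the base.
5/3 ft/s

By similar triangles: 20/(x+s) = 5/s
Solving: s = 5x/15
ds/dt = 5/15 · dx/dt = 1/3 · 5 = 5/3 ft/s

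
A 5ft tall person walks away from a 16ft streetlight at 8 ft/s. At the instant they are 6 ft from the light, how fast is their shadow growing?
40/11 ft/s

By similar triangles: 16/(x+s) = 5/s
Solving: s = 5x/11
ds/dt = 5/11 · dx/dt = 5/11 · 8 = 40/11 ft/s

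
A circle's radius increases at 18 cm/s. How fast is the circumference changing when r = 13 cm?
36π cm/s

C = 2πr
dC/dt = 2π · dr/dt = 2π · 18 = 36π cm/s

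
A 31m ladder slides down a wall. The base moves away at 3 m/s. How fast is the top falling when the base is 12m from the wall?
36√817/817 ≈ 1.259 m/s

x² + y² = 31²
2x·dx/dt + 2y·dy/dt = 0
dy/dt = -x/y · dx/dt = -12/√817 · 3 = -36√817/817 m/s
The top is descending at 36√817/817 ≈ 1.259 m/s.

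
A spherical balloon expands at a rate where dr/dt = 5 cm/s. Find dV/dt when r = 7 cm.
980π cm³/s

V = (4/3)πr³
dV/dt = dV/dr · dr/dt = 4πr² · 5
At r = 7: dV/dt = 980π cm³/s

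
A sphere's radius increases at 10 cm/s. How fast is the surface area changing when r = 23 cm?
1840π cm²/s

S = 4πr²
dS/dt = dS/dr · dr/dt = 8πr · 10
At r = 23: dS/dt = 1840π cm²/s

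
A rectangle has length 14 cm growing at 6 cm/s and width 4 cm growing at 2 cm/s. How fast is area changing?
52 cm²/s

A = lw
dA/dt = w·dl/dt + l·dw/dt = 4·6 + 14·2 = 52 cm²/s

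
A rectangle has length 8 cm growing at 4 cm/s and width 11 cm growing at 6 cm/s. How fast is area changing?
92 cm²/s

A = lw
dA/dt = w·dl/dt + l·dw/dt = 11·4 + 8·6 = 92 cm²/s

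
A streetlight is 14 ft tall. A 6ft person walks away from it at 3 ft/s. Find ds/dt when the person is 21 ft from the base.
9/4 ft/s

By similar triangles: 14/(x+s) = 6/s
Solving: s = 6x/8
ds/dt = 6/8 · dx/dt = 3/4 · 3 = 9/4 ft/s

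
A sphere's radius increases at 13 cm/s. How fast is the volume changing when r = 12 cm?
7488π cm³/s

V = (4/3)πr³
dV/dt = dV/dr · dr/dt = 4πr² · 13
At r = 12: dV/dt = 7488π cm³/s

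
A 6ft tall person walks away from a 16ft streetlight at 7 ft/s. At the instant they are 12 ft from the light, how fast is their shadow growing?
21/5 ft/s

By similar triangles: 16/(x+s) = 6/s
Solving: s = 6x/10
ds/dt = 6/10 · dx/dt = 3/5 · 7 = 21/5 ft/s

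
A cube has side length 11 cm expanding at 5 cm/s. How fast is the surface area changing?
660 cm²/s

A = 6s²
dA/dt = 12s · ds/dt = 12·11·5 = 660 cm²/s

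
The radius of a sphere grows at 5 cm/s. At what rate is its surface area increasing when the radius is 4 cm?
160π cm²/s

S = 4πr²
dS/dt = dS/dr · dr/dt = 8πr · 5
At r = 4: dS/dt = 160π cm²/s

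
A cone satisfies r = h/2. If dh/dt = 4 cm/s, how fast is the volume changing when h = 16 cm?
256π cm³/s

V = (1/3)π(h/2)²h = πh³/12
dV/dt = πh²/4 · 4
At h = 16: dV/dt = 256π cm³/s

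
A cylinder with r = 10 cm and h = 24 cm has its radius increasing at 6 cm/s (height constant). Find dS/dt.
528π cm²/s

S = 2πrh + 2πr² (lateral + bases)
dS/dt = (2πh + 4πr)·dr/dt = (2π·24 + 4π·10)·6
= 528π cm²/s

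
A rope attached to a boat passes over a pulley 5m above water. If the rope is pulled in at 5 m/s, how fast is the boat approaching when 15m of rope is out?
15√2/4 ≈ 5.303 m/s

rope² = x² + 5²
x = √(15² - 5²) = 10√2
dx/dt = (rope/x) · d(rope)/dt = (15/(10√2)) · (-5) = -15√2/4 m/s
The boat approaches at 15√2/4 ≈ 5.303 m/s.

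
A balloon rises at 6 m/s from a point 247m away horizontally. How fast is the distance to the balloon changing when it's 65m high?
15√386/193 ≈ 1.527 m/s

z² = 247² + y²
z = √(247² + 65²) = 13√386
dz/dt = y/z · dy/dt = 65/(13√386) · 6 = 15√386/193 ≈ 1.527 m/s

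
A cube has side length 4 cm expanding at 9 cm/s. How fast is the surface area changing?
432 cm²/s

A = 6s²
dA/dt = 12s · ds/dt = 12·4·9 = 432 cm²/s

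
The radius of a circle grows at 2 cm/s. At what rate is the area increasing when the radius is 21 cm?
84π cm²/s

A = πr²
dA/dt = 2πr · dr/dt = 2π(21)(2) = 84π cm²/s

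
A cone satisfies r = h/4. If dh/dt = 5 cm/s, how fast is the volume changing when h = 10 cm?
125π/4 cm³/s

V = (1/3)π(h/4)²h = πh³/48
dV/dt = πh²/16 · 5
At h = 10: dV/dt = 125π/4 cm³/s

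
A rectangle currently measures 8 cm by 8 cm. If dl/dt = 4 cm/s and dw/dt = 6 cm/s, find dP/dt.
20 cm/s

P = 2(l + w)
dP/dt = 2(dl/dt + dw/dt) = 2(4 + 6) = 20 cm/s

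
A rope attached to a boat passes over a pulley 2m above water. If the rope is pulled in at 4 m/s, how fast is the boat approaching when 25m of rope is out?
100√69/207 ≈ 4.013 m/s

rope² = x² + 2²
x = √(25² - 2²) = 3√69
dx/dt = (rope/x) · d(rope)/dt = (25/(3√69)) · (-4) = -100√69/207 m/s
The boat approaches at 100√69/207 ≈ 4.013 m/s.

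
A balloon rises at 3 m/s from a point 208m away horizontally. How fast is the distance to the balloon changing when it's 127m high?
381√59393/59393 ≈ 1.563 m/s

z² = 208² + y²
z = √(208² + 127²) = √59393
dz/dt = y/z · dy/dt = 127/√59393 · 3 = 381√59393/59393 ≈ 1.563 m/s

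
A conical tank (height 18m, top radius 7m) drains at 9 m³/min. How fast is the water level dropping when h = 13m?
2916/(8281π) ≈ 0.1121 m/min

r/h = 7/18, so r = (7/18)h
V = (1/3)πr²h = (1/3)π((7/18)h)²h = (49/972)πh³
dV/dh = (49/324)πh²
dh/dt = (dV/dt)/(dV/dh) = -9/((49/324)π·13²) = -2916/(8281π) m/min
The level is dropping at 2916/(8281π) ≈ 0.1121 m/min.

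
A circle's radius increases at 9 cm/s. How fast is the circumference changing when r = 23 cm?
18π cm/s

C = 2πr
dC/dt = 2π · dr/dt = 2π · 9 = 18π cm/s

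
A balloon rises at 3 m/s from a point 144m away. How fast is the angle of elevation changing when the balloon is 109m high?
0.013245 rad/s

tan(θ) = y/144
sec²(θ) · dθ/dt = (1/144) · dy/dt
dθ/dt = cos²(θ)/144 · 3 = 144/(144² + 109²) · 3
dθ/dt = 0.013245 rad/s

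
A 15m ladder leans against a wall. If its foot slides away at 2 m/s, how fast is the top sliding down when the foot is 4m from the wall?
8√209/209 ≈ 0.5534 m/s

x² + y² = 15²
2x·dx/dt + 2y·dy/dt = 0
dy/dt = -x/y · dx/dt = -4/√209 · 2 = -8√209/209 m/s
The top is descending at 8√209/209 ≈ 0.5534 m/s.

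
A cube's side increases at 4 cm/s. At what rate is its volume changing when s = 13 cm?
2028 cm³/s

V = s³
dV/dt = 3s² · ds/dt = 3·13²·4 = 2028 cm³/s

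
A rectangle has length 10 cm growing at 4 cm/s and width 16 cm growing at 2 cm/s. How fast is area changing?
84 cm²/s

A = lw
dA/dt = w·dl/dt + l·dw/dt = 16·4 + 10·2 = 84 cm²/s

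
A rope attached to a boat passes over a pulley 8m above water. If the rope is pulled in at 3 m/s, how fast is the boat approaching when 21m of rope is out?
63√377/377 ≈ 3.245 m/s

rope² = x² + 8²
x = √(21² - 8²) = √377
dx/dt = (rope/x) · d(rope)/dt = (21/√377) · (-3) = -63√377/377 m/s
The boat approaches at 63√377/377 ≈ 3.245 m/s.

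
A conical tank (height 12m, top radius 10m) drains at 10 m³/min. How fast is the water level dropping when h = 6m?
2/(5π) ≈ 0.1273 m/min

r/h = 10/12, so r = (5/6)h
V = (1/3)πr²h = (1/3)π((5/6)h)²h = (25/108)πh³
dV/dh = (25/36)πh²
dh/dt = (dV/dt)/(dV/dh) = -10/((25/36)π·6²) = -2/(5π) m/min
The level is dropping at 2/(5π) ≈ 0.1273 m/min.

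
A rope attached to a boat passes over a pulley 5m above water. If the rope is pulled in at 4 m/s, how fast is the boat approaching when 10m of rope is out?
8√3/3 ≈ 4.619 m/s

rope² = x² + 5²
x = √(10² - 5²) = 5√3
dx/dt = (rope/x) · d(rope)/dt = (10/(5√3)) · (-4) = -8√3/3 m/s
The boat approaches at 8√3/3 ≈ 4.619 m/s.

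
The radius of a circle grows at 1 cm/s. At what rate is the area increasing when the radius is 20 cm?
40π cm²/s

A = πr²
dA/dt = 2πr · dr/dt = 2π(20)(1) = 40π cm²/s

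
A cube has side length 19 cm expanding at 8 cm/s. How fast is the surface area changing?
1824 cm²/s

A = 6s²
dA/dt = 12s · ds/dt = 12·19·8 = 1824 cm²/s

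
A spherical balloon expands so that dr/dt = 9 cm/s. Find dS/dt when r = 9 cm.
648π cm²/s

S = 4πr²
dS/dt = dS/dr · dr/dt = 8πr · 9
At r = 9: dS/dt = 648π cm²/s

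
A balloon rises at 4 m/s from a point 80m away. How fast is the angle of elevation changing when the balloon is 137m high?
0.012714 rad/s

tan(θ) = y/80
sec²(θ) · dθ/dt = (1/80) · dy/dt
dθ/dt = cos²(θ)/80 · 4 = 80/(80² + 137²) · 4
dθ/dt = 0.012714 rad/s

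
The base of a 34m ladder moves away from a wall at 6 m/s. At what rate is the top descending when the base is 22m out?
11√42/14 ≈ 5.092 m/s

x² + y² = 34²
2x·dx/dt + 2y·dy/dt = 0
dy/dt = -x/y · dx/dt = -22/(4√42) · 6 = -11√42/14 m/s
The top is descending at 11√42/14 ≈ 5.092 m/s.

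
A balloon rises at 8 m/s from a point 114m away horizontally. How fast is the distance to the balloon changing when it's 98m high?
196√226/565 ≈ 5.215 m/s

z² = 114² + y²
z = √(114² + 98²) = 10√226
dz/dt = y/z · dy/dt = 98/(10√226) · 8 = 196√226/565 ≈ 5.215 m/s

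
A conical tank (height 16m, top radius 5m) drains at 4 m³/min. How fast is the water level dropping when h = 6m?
256/(225π) ≈ 0.3622 m/min

r/h = 5/16, so r = (5/16)h
V = (1/3)πr²h = (1/3)π((5/16)h)²h = (25/768)πh³
dV/dh = (25/256)πh²
dh/dt = (dV/dt)/(dV/dh) = -4/((25/256)π·6²) = -256/(225π) m/min
The level is dropping at 256/(225π) ≈ 0.3622 m/min.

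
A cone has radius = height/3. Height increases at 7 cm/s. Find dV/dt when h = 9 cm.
63π cm³/s

V = (1/3)π(h/3)²h = πh³/27
dV/dt = πh²/9 · 7
At h = 9: dV/dt = 63π cm³/s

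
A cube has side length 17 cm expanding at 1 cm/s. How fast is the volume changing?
867 cm³/s

V = s³
dV/dt = 3s² · ds/dt = 3·17²·1 = 867 cm³/s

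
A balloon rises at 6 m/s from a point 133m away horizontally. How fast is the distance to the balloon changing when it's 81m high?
243√970/2425 ≈ 3.121 m/s

z² = 133² + y²
z = √(133² + 81²) = 5√970
dz/dt = y/z · dy/dt = 81/(5√970) · 6 = 243√970/2425 ≈ 3.121 m/s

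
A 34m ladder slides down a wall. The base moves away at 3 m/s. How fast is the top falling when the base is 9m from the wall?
27√43/215 ≈ 0.8235 m/s

x² + y² = 34²
2x·dx/dt + 2y·dy/dt = 0
dy/dt = -x/y · dx/dt = -9/(5√43) · 3 = -27√43/215 m/s
The top is descending at 27√43/215 ≈ 0.8235 m/s.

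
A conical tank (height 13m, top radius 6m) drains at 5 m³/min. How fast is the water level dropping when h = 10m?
169/(720π) ≈ 0.07471 m/min

r/h = 6/13, so r = (6/13)h
V = (1/3)πr²h = (1/3)π((6/13)h)²h = (12/169)πh³
dV/dh = (36/169)πh²
dh/dt = (dV/dt)/(dV/dh) = -5/((36/169)π·10²) = -169/(720π) m/min
The level is dropping at 169/(720π) ≈ 0.07471 m/min.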